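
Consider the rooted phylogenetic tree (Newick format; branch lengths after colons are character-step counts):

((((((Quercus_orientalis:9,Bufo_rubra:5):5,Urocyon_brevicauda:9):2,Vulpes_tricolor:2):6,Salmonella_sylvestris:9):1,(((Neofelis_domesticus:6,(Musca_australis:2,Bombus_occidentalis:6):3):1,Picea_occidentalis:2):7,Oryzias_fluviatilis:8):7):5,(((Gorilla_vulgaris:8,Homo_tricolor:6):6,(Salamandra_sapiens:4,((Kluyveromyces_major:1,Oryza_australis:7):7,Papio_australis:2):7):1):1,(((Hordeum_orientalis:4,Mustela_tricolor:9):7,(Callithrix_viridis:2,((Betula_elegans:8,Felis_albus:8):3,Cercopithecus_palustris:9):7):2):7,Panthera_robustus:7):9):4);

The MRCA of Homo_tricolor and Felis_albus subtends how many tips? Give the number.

The MRCA of Homo_tricolor and Felis_albus is the node subtending (((Gorilla_vulgaris,Homo_tricolor),(Salamandra_sapiens,((Kluyveromyces_major,Oryza_australis),Papio_australis))),(((Hordeum_orientalis,Mustela_tricolor),(Callithrix_viridis,((Betula_elegans,Felis_albus),Cercopithecus_palustris))),Panthera_robustus)).
That clade contains 13 terminal taxa: Betula_elegans, Callithrix_viridis, Cercopithecus_palustris, Felis_albus, Gorilla_vulgaris, Homo_tricolor, Hordeum_orientalis, Kluyveromyces_major, Mustela_tricolor, Oryza_australis, Panthera_robustus, Papio_australis, Salamandra_sapiens.

13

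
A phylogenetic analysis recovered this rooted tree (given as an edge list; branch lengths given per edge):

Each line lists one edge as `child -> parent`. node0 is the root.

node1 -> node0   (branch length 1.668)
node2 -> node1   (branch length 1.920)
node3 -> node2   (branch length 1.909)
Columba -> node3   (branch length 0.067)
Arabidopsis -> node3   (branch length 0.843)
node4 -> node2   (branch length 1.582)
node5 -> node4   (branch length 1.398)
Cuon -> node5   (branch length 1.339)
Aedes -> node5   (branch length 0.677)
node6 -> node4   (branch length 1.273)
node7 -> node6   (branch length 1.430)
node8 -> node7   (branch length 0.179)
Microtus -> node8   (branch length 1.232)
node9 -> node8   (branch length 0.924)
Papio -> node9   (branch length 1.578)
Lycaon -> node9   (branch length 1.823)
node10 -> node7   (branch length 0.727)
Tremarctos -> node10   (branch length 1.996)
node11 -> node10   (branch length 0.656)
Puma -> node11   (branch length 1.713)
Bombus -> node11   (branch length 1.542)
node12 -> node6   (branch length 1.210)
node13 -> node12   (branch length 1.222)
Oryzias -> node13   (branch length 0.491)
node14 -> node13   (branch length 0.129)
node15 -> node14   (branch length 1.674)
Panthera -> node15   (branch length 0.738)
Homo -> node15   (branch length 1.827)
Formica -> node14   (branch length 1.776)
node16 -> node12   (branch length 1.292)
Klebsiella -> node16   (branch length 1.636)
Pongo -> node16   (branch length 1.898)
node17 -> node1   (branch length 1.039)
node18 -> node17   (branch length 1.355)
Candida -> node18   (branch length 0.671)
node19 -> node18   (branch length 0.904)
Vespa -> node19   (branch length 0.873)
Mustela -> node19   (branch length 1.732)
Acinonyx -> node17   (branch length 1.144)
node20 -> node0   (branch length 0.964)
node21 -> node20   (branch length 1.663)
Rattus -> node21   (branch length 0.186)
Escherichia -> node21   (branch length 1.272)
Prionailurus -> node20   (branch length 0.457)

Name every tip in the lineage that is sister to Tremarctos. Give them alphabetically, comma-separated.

Tremarctos attaches to the tree at the node subtending (Tremarctos,(Puma,Bombus)).
The other lineage descending from that same node — the sister group — is (Puma,Bombus); its 2 tips in alphabetical order are the answer.

Bombus, Puma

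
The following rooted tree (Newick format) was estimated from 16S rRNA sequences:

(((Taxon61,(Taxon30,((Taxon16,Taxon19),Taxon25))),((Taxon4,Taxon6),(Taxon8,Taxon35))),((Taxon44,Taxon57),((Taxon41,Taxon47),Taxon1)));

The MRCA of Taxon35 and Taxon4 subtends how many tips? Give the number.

4

The MRCA of Taxon35 and Taxon4 is the node subtending ((Taxon4,Taxon6),(Taxon8,Taxon35)).
That clade contains 4 terminal taxa: Taxon35, Taxon4, Taxon6, Taxon8.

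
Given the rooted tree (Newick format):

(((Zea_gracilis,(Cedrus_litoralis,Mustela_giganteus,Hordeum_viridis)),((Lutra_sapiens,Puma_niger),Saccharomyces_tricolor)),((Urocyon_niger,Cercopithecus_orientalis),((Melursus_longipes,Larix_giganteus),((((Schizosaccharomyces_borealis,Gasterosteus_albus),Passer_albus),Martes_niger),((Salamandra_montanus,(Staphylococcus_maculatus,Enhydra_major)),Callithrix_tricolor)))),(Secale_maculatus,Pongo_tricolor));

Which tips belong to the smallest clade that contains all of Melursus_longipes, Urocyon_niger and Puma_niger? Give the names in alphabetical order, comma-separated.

Callithrix_tricolor, Cedrus_litoralis, Cercopithecus_orientalis, Enhydra_major, Gasterosteus_albus, Hordeum_viridis, Larix_giganteus, Lutra_sapiens, Martes_niger, Melursus_longipes, Mustela_giganteus, Passer_albus, Pongo_tricolor, Puma_niger, Saccharomyces_tricolor, Salamandra_montanus, Schizosaccharomyces_borealis, Secale_maculatus, Staphylococcus_maculatus, Urocyon_niger, Zea_gracilis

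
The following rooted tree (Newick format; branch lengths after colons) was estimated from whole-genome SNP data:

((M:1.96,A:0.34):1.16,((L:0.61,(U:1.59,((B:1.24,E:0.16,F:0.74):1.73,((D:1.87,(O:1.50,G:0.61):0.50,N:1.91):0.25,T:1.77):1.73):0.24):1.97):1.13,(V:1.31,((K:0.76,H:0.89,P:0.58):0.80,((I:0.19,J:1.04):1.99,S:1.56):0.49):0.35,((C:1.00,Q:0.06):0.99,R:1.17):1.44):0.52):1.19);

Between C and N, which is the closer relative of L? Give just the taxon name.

The MRCA of L and N subtends (L,(U,((B,E,F),((D,(O,G),N),T)))) (10 taxa).
The MRCA of L and C subtends ((L,(U,((B,E,F),((D,(O,G),N),T)))),(V,((K,H,P),((I,J),S)),((C,Q),R))) (20 taxa).
The first is nested inside the second, so L shares a more recent common ancestor with N.

N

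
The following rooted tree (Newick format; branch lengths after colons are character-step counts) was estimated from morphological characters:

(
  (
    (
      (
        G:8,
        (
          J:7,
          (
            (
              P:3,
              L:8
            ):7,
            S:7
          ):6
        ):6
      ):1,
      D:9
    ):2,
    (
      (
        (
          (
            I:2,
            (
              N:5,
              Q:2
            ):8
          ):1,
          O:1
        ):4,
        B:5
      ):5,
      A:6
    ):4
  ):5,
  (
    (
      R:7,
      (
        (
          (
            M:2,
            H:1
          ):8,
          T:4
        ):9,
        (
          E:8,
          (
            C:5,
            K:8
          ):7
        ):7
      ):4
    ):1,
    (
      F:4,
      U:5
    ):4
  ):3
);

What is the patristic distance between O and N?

15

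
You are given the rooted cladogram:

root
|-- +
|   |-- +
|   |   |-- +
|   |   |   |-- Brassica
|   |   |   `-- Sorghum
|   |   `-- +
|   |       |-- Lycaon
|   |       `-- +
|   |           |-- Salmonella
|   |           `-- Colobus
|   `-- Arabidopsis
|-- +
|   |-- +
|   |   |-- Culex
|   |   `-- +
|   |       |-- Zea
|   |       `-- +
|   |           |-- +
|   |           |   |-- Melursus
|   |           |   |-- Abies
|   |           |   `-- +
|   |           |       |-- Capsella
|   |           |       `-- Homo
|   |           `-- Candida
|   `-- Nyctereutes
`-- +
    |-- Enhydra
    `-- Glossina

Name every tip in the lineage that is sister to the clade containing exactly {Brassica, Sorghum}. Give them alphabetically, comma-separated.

Colobus, Lycaon, Salmonella

The clade containing exactly {Brassica, Sorghum} attaches to the tree at the node subtending ((Brassica,Sorghum),(Lycaon,(Salmonella,Colobus))).
The other lineage descending from that same node — the sister group — is (Lycaon,(Salmonella,Colobus)); its 3 tips in alphabetical order are the answer.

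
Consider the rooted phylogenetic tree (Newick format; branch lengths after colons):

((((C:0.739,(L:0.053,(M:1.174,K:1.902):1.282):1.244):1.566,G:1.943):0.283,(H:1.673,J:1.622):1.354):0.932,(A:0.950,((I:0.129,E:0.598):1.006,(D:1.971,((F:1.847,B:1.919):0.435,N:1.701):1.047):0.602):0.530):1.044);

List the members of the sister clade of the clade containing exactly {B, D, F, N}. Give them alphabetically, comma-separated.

The clade containing exactly {B, D, F, N} attaches to the tree at the node subtending ((I,E),(D,((F,B),N))).
The other lineage descending from that same node — the sister group — is (I,E); its 2 tips in alphabetical order are the answer.

E, I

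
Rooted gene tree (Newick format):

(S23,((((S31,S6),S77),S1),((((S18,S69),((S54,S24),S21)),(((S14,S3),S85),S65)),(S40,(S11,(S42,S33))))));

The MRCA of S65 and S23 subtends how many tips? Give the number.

The MRCA of S65 and S23 is the root, so the clade is the entire tree.
That clade contains 18 terminal taxa: S1, S11, S14, S18, S21, S23, S24, S3, S31, S33, S40, S42, S54, S6, S65, S69, S77, S85.

18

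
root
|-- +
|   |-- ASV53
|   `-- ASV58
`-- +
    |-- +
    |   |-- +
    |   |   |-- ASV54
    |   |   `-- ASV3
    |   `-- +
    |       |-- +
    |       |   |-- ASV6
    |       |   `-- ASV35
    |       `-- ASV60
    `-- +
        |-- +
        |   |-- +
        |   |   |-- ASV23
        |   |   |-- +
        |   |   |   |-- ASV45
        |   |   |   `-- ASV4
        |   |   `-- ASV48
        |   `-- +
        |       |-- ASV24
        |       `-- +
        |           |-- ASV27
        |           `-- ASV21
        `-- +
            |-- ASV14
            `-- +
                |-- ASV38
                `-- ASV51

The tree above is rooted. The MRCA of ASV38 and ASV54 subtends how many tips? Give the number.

15

The MRCA of ASV38 and ASV54 is the node subtending (((ASV54,ASV3),((ASV6,ASV35),ASV60)),(((ASV23,(ASV45,ASV4),ASV48),(ASV24,(ASV27,ASV21))),(ASV14,(ASV38,ASV51)))).
That clade contains 15 terminal taxa: ASV14, ASV21, ASV23, ASV24, ASV27, ASV3, ASV35, ASV38, ASV4, ASV45, ASV48, ASV51, ASV54, ASV6, ASV60.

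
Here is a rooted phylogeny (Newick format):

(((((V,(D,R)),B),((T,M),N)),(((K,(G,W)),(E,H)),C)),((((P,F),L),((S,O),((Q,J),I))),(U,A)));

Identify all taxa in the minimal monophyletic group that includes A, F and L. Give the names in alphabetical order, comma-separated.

Tracing A: it sits inside (U,A).
Tracing F: it sits inside (P,F).
Tracing L: it sits inside ((P,F),L).
The smallest clade enclosing all 3 is ((((P,F),L),((S,O),((Q,J),I))),(U,A)); the answer is its 10 terminal taxa in alphabetical order.

A, F, I, J, L, O, P, Q, S, U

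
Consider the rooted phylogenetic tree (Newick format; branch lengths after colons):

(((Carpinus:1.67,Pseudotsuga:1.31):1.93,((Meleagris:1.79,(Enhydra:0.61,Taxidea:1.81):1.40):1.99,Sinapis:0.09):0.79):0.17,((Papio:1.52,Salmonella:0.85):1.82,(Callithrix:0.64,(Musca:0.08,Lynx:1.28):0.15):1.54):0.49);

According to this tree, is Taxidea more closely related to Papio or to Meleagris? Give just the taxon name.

The MRCA of Taxidea and Meleagris subtends (Meleagris,(Enhydra,Taxidea)) (3 taxa).
The MRCA of Taxidea and Papio is the root, subtending the entire tree (11 taxa).
The first is nested inside the second, so Taxidea shares a more recent common ancestor with Meleagris.

Meleagris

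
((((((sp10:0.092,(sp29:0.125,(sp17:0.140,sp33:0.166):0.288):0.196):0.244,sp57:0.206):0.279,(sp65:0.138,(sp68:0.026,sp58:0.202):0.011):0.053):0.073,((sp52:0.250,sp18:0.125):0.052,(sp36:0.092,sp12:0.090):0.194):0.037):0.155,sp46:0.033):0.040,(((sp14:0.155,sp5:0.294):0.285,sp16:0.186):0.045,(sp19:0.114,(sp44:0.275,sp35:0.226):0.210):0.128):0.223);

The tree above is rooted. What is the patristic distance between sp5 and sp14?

The path runs sp5 → … → MRCA → … → sp14; the MRCA is the node subtending (sp14,sp5).
Branch lengths along that path: 0.294 + 0.155 = 0.449.

0.449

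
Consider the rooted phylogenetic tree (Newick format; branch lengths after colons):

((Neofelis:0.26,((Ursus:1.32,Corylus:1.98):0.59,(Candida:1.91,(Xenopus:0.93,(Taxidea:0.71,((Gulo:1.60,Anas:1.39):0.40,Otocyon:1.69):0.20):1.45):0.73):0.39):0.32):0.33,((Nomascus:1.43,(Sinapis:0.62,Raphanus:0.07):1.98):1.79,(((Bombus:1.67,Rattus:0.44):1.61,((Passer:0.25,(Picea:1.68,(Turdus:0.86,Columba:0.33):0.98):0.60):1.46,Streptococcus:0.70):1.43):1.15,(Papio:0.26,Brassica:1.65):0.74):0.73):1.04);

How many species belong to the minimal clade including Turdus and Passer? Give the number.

4

The MRCA of Turdus and Passer is the node subtending (Passer,(Picea,(Turdus,Columba))).
That clade contains 4 terminal taxa: Columba, Passer, Picea, Turdus.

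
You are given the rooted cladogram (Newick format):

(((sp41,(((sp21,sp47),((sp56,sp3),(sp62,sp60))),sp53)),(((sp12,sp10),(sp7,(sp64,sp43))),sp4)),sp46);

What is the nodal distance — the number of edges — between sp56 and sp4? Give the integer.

8

The MRCA of sp56 and sp4 is the node subtending ((sp41,(((sp21,sp47),((sp56,sp3),(sp62,sp60))),sp53)),(((sp12,sp10),(sp7,(sp64,sp43))),sp4)).
From sp56 up to that node: 6 branches. From sp4 up to the same node: 2 branches. Total: 6 + 2 = 8.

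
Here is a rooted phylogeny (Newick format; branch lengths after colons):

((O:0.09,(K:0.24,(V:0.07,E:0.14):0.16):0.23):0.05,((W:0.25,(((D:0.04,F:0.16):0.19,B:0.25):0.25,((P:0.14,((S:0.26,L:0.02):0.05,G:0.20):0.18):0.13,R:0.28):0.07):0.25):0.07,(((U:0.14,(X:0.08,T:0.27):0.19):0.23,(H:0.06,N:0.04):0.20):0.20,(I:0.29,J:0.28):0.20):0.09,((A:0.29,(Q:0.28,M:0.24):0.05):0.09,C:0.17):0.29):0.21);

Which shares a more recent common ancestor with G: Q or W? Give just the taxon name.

W

The MRCA of G and W subtends (W,(((D,F),B),((P,((S,L),G)),R))) (9 taxa).
The MRCA of G and Q subtends ((W,(((D,F),B),((P,((S,L),G)),R))),(((U,(X,T)),(H,N)),(I,J)),((A,(Q,M)),C)) (20 taxa).
The first is nested inside the second, so G shares a more recent common ancestor with W.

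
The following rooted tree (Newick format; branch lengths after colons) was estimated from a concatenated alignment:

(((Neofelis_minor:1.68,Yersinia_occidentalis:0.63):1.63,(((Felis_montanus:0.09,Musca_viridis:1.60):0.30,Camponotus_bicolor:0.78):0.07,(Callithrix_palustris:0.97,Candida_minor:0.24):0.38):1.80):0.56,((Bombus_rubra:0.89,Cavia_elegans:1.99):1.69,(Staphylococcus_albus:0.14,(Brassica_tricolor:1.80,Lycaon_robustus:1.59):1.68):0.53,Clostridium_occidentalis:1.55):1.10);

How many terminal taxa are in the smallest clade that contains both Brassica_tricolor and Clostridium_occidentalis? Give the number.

The MRCA of Brassica_tricolor and Clostridium_occidentalis is the node subtending ((Bombus_rubra,Cavia_elegans),(Staphylococcus_albus,(Brassica_tricolor,Lycaon_robustus)),Clostridium_occidentalis).
That clade contains 6 terminal taxa: Bombus_rubra, Brassica_tricolor, Cavia_elegans, Clostridium_occidentalis, Lycaon_robustus, Staphylococcus_albus.

6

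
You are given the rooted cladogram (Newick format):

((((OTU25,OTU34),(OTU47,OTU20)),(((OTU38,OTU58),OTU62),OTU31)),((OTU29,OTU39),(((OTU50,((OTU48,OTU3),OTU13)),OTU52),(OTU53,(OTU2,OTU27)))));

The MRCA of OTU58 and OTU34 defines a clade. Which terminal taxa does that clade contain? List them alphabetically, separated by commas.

OTU20, OTU25, OTU31, OTU34, OTU38, OTU47, OTU58, OTU62

Tracing OTU58: it sits inside (OTU38,OTU58).
Tracing OTU34: it sits inside (OTU25,OTU34).
The smallest clade enclosing both is (((OTU25,OTU34),(OTU47,OTU20)),(((OTU38,OTU58),OTU62),OTU31)); the answer is its 8 terminal taxa in alphabetical order.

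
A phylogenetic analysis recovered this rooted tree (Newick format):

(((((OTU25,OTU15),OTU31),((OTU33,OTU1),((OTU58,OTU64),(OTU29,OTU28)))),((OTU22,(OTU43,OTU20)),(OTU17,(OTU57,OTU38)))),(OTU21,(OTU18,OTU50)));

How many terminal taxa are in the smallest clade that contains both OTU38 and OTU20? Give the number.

The MRCA of OTU38 and OTU20 is the node subtending ((OTU22,(OTU43,OTU20)),(OTU17,(OTU57,OTU38))).
That clade contains 6 terminal taxa: OTU17, OTU20, OTU22, OTU38, OTU43, OTU57.

6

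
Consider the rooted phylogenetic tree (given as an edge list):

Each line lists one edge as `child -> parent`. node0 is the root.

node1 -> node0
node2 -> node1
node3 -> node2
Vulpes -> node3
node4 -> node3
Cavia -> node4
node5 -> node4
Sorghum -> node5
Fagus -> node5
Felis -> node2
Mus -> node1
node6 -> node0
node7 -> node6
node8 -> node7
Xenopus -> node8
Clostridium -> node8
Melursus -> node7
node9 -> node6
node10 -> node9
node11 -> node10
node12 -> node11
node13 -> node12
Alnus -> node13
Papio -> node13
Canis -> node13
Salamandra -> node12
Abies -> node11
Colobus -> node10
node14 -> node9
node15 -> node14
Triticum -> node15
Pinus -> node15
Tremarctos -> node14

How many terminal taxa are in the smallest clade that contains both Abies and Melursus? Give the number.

The MRCA of Abies and Melursus is the node subtending (((Xenopus,Clostridium),Melursus),(((((Alnus,Papio,Canis),Salamandra),Abies),Colobus),((Triticum,Pinus),Tremarctos))).
That clade contains 12 terminal taxa: Abies, Alnus, Canis, Clostridium, Colobus, Melursus, Papio, Pinus, Salamandra, Tremarctos, Triticum, Xenopus.

12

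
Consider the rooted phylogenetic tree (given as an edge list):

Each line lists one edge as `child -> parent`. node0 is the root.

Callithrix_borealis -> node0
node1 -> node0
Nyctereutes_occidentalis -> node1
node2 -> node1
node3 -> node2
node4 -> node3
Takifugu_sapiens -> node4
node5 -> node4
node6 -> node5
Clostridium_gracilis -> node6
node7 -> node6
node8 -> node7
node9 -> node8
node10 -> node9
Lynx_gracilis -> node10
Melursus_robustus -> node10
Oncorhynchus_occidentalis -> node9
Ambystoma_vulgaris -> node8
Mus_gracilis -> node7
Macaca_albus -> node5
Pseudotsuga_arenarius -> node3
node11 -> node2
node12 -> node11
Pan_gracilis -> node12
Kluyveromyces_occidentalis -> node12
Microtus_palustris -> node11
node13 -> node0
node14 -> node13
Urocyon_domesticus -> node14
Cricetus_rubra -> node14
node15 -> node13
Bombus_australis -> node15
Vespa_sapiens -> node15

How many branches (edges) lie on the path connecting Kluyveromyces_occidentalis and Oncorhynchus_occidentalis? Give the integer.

The MRCA of Kluyveromyces_occidentalis and Oncorhynchus_occidentalis is the node subtending (((Takifugu_sapiens,((Clostridium_gracilis,((((Lynx_gracilis,Melursus_robustus),Oncorhynchus_occidentalis),Ambystoma_vulgaris),Mus_gracilis)),Macaca_albus)),Pseudotsuga_arenarius),((Pan_gracilis,Kluyveromyces_occidentalis),Microtus_palustris)).
From Kluyveromyces_occidentalis up to that node: 3 branches. From Oncorhynchus_occidentalis up to the same node: 8 branches. Total: 3 + 8 = 11.

11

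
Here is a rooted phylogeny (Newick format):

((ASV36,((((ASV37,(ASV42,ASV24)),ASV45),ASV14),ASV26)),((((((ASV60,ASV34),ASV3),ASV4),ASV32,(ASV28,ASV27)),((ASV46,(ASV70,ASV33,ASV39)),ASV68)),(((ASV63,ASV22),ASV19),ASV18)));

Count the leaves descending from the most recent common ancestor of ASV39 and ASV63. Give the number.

The MRCA of ASV39 and ASV63 is the node subtending ((((((ASV60,ASV34),ASV3),ASV4),ASV32,(ASV28,ASV27)),((ASV46,(ASV70,ASV33,ASV39)),ASV68)),(((ASV63,ASV22),ASV19),ASV18)).
That clade contains 16 terminal taxa: ASV18, ASV19, ASV22, ASV27, ASV28, ASV3, ASV32, ASV33, ASV34, ASV39, ASV4, ASV46, ASV60, ASV63, ASV68, ASV70.

16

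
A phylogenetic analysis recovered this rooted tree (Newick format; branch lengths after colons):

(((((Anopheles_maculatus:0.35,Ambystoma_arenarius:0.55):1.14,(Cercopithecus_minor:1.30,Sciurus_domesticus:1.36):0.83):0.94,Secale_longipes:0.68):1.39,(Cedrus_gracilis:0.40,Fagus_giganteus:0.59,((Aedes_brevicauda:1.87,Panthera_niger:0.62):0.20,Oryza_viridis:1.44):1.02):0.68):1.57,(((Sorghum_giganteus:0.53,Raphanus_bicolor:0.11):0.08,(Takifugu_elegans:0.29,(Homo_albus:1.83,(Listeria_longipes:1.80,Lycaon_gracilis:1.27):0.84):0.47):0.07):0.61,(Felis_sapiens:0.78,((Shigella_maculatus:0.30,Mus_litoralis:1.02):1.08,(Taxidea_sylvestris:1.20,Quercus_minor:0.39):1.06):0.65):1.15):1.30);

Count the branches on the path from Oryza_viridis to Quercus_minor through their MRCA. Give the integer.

9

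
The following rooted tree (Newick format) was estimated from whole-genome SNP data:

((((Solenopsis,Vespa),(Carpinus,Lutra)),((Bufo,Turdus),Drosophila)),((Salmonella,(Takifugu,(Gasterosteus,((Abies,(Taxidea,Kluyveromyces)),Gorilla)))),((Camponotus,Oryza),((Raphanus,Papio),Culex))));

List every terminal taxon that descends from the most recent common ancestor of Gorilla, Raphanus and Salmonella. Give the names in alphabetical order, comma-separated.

Abies, Camponotus, Culex, Gasterosteus, Gorilla, Kluyveromyces, Oryza, Papio, Raphanus, Salmonella, Takifugu, Taxidea

Tracing Gorilla: it sits inside ((Abies,(Taxidea,Kluyveromyces)),Gorilla).
Tracing Raphanus: it sits inside (Raphanus,Papio).
Tracing Salmonella: it sits inside (Salmonella,(Takifugu,(Gasterosteus,((Abies,(Taxidea,Kluyveromyces)),Gorilla)))).
The smallest clade enclosing all 3 is ((Salmonella,(Takifugu,(Gasterosteus,((Abies,(Taxidea,Kluyveromyces)),Gorilla)))),((Camponotus,Oryza),((Raphanus,Papio),Culex))); the answer is its 12 terminal taxa in alphabetical order.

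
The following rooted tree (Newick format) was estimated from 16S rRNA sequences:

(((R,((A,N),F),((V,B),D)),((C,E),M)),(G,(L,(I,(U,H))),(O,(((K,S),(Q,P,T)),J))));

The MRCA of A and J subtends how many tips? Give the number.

22

The MRCA of A and J is the root, so the clade is the entire tree.
That clade contains 22 terminal taxa: A, B, C, D, E, F, G, H, I, J, K, L, M, N, O, P, Q, R, S, T, U, V.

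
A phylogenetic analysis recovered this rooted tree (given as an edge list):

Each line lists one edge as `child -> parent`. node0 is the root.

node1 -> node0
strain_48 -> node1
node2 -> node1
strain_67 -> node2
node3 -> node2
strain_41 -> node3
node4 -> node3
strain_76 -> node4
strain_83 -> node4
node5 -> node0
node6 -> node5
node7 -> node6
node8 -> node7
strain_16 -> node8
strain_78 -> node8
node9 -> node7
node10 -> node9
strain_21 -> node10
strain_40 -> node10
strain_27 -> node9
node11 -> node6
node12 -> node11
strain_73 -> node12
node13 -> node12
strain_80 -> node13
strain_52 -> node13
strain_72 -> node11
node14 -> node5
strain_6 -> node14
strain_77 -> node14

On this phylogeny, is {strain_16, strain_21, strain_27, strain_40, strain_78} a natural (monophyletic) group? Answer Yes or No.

Yes

The most recent common ancestor of these taxa subtends ((strain_16,strain_78),((strain_21,strain_40),strain_27)).
That clade has exactly 5 tips — every listed taxon and nothing else — so the group is monophyletic.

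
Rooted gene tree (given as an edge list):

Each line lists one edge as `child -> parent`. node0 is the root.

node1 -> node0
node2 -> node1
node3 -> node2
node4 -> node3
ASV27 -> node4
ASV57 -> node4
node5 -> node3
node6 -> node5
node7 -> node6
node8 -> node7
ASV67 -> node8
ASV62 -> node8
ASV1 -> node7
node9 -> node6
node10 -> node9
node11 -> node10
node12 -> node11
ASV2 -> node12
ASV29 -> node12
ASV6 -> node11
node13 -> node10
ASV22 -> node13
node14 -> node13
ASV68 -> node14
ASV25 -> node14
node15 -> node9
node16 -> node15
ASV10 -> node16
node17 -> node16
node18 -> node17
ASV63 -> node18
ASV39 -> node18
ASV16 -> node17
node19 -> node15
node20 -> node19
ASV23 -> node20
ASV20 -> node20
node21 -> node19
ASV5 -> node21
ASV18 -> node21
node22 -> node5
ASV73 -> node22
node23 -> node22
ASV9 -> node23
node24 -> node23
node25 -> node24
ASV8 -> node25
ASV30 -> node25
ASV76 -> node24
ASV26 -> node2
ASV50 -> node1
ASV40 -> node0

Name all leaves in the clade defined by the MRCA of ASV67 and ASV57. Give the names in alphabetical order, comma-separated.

Tracing ASV67: it sits inside (ASV67,ASV62).
Tracing ASV57: it sits inside (ASV27,ASV57).
The smallest clade enclosing both is ((ASV27,ASV57),((((ASV67,ASV62),ASV1),((((ASV2,ASV29),ASV6),(ASV22,(ASV68,ASV25))),((ASV10,((ASV63,ASV39),ASV16)),((ASV23,ASV20),(ASV5,ASV18))))),(ASV73,(ASV9,((ASV8,ASV30),ASV76))))); the answer is its 24 terminal taxa in alphabetical order.

ASV1, ASV10, ASV16, ASV18, ASV2, ASV20, ASV22, ASV23, ASV25, ASV27, ASV29, ASV30, ASV39, ASV5, ASV57, ASV6, ASV62, ASV63, ASV67, ASV68, ASV73, ASV76, ASV8, ASV9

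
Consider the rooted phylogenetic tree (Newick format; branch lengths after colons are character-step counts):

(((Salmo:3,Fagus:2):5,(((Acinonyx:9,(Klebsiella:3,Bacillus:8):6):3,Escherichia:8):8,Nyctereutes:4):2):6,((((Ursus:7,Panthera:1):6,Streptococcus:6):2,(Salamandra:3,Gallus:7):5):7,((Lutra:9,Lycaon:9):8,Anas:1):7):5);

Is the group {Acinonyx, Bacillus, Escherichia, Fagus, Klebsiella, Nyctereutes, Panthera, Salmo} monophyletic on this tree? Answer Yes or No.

No

The MRCA of the listed taxa is the root, so the smallest clade containing them is the whole tree.
That clade also contains Anas, Gallus, Lutra, Lycaon, Salamandra, Streptococcus, Ursus, which are not in the proposed group, so the group is not monophyletic.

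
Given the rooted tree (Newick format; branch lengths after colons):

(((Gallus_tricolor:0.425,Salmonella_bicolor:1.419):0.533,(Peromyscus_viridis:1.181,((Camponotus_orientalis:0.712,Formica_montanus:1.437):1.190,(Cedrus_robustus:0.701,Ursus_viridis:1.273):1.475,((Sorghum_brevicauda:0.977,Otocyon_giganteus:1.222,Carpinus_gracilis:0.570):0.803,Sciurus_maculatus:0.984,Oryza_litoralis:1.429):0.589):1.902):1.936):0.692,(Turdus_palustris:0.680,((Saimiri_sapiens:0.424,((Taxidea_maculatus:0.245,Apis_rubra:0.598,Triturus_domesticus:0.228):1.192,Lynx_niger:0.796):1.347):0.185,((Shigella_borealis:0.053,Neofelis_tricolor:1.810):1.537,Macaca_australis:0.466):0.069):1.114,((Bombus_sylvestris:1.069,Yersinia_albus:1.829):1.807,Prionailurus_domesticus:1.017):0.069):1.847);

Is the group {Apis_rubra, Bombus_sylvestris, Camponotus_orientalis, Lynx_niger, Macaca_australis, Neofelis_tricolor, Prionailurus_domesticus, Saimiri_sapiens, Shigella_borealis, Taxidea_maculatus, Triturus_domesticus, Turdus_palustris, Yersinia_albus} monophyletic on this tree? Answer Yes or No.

The MRCA of the listed taxa is the root, so the smallest clade containing them is the whole tree.
That clade also contains Carpinus_gracilis, Cedrus_robustus, Formica_montanus, Gallus_tricolor, Oryza_litoralis, Otocyon_giganteus, Peromyscus_viridis, Salmonella_bicolor, Sciurus_maculatus, Sorghum_brevicauda, Ursus_viridis, which are not in the proposed group, so the group is not monophyletic.

No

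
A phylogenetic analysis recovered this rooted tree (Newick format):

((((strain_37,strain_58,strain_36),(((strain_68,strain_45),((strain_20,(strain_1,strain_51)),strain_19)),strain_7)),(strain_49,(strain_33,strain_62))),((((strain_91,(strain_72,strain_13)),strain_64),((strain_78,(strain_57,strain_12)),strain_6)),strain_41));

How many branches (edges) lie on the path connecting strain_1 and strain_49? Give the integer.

9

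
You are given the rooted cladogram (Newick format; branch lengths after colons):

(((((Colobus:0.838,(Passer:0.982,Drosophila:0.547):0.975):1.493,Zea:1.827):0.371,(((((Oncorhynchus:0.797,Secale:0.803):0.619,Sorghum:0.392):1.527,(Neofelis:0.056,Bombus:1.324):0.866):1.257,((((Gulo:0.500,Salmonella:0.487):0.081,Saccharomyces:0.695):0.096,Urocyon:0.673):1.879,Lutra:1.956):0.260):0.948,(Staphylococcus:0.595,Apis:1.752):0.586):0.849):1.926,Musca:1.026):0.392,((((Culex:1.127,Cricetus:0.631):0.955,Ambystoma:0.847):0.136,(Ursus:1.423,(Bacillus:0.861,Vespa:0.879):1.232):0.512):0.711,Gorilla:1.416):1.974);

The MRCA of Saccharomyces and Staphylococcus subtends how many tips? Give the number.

12

The MRCA of Saccharomyces and Staphylococcus is the node subtending (((((Oncorhynchus,Secale),Sorghum),(Neofelis,Bombus)),((((Gulo,Salmonella),Saccharomyces),Urocyon),Lutra)),(Staphylococcus,Apis)).
That clade contains 12 terminal taxa: Apis, Bombus, Gulo, Lutra, Neofelis, Oncorhynchus, Saccharomyces, Salmonella, Secale, Sorghum, Staphylococcus, Urocyon.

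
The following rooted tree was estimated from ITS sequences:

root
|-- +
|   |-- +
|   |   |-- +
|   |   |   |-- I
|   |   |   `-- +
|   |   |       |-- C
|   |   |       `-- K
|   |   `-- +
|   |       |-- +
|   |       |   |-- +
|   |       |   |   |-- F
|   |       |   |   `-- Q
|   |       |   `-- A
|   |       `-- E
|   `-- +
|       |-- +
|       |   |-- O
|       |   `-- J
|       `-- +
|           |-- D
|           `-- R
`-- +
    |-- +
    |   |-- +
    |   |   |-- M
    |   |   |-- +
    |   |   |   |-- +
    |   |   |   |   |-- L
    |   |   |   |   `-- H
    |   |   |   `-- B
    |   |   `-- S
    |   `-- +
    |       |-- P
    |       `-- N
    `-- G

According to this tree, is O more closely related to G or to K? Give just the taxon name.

K

The MRCA of O and K subtends (((I,(C,K)),(((F,Q),A),E)),((O,J),(D,R))) (11 taxa).
The MRCA of O and G is the root, subtending the entire tree (19 taxa).
The first is nested inside the second, so O shares a more recent common ancestor with K.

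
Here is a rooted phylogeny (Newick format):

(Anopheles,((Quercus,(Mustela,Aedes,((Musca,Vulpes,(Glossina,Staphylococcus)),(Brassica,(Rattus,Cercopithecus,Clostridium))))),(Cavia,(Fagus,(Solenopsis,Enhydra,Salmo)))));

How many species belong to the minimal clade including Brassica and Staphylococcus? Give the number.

The MRCA of Brassica and Staphylococcus is the node subtending ((Musca,Vulpes,(Glossina,Staphylococcus)),(Brassica,(Rattus,Cercopithecus,Clostridium))).
That clade contains 8 terminal taxa: Brassica, Cercopithecus, Clostridium, Glossina, Musca, Rattus, Staphylococcus, Vulpes.

8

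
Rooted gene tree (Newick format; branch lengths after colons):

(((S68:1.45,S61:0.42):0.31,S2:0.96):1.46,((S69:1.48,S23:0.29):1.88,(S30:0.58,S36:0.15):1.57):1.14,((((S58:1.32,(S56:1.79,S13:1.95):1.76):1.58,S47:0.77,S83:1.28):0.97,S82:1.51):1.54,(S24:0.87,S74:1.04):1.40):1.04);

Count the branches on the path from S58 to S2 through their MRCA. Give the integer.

7

The MRCA of S58 and S2 is the root of the tree.
From S58 up to that node: 5 branches. From S2 up to the same node: 2 branches. Total: 5 + 2 = 7.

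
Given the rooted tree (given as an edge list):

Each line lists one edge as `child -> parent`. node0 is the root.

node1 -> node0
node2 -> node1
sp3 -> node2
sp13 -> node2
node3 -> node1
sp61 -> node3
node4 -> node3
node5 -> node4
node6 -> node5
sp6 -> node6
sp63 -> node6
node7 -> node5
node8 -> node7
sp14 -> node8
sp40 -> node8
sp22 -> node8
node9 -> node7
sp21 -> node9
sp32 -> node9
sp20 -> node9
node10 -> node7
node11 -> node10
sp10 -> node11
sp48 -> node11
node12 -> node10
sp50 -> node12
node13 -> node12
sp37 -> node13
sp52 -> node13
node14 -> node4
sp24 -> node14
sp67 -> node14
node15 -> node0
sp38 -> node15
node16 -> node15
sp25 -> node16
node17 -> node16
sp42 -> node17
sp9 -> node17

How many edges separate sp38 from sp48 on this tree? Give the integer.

10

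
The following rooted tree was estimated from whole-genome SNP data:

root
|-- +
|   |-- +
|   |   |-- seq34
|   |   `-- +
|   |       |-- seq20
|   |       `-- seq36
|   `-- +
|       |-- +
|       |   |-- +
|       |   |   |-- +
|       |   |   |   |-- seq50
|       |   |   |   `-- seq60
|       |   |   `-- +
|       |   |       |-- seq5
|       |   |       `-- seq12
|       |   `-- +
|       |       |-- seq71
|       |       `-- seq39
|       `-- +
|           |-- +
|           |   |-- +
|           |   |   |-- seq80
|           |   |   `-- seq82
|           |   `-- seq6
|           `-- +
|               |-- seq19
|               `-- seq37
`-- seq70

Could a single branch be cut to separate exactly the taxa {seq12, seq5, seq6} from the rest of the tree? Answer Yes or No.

The MRCA of the listed taxa subtends ((((seq50,seq60),(seq5,seq12)),(seq71,seq39)),(((seq80,seq82),seq6),(seq19,seq37))).
That clade also contains seq19, seq37, seq39, seq50, seq60, seq71, seq80, seq82, which are not in the proposed group, so the group is not monophyletic.

No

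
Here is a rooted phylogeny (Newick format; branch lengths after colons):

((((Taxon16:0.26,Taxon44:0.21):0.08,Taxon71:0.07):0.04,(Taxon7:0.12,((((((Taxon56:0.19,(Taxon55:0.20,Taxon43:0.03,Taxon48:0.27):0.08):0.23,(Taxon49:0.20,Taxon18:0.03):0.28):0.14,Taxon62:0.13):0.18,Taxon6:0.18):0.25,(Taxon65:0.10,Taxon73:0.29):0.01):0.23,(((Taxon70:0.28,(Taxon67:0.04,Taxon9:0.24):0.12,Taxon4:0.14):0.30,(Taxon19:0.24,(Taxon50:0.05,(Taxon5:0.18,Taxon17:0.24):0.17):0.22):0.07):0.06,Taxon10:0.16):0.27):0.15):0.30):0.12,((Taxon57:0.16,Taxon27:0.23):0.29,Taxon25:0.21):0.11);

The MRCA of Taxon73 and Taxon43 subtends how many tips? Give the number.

10

The MRCA of Taxon73 and Taxon43 is the node subtending (((((Taxon56,(Taxon55,Taxon43,Taxon48)),(Taxon49,Taxon18)),Taxon62),Taxon6),(Taxon65,Taxon73)).
That clade contains 10 terminal taxa: Taxon18, Taxon43, Taxon48, Taxon49, Taxon55, Taxon56, Taxon6, Taxon62, Taxon65, Taxon73.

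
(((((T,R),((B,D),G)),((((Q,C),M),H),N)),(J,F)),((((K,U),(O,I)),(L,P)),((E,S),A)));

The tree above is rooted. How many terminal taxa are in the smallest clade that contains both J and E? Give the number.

21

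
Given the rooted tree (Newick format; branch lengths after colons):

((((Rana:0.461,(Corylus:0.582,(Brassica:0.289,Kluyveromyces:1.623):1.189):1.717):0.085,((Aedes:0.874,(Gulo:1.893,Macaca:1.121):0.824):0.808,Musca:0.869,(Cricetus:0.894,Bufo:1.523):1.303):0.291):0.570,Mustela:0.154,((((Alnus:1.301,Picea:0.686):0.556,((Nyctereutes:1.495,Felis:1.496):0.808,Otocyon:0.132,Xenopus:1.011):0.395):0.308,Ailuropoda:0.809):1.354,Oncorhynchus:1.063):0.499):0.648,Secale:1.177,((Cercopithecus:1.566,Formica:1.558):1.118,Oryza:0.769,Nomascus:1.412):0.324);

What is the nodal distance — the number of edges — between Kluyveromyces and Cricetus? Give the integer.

The MRCA of Kluyveromyces and Cricetus is the node subtending ((Rana,(Corylus,(Brassica,Kluyveromyces))),((Aedes,(Gulo,Macaca)),Musca,(Cricetus,Bufo))).
From Kluyveromyces up to that node: 4 branches. From Cricetus up to the same node: 3 branches. Total: 4 + 3 = 7.

7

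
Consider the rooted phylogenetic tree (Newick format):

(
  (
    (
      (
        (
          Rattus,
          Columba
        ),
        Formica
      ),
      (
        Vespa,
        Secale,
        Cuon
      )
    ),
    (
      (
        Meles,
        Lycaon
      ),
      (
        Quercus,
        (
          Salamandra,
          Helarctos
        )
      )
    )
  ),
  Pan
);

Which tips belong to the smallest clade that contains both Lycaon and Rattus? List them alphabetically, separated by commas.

Columba, Cuon, Formica, Helarctos, Lycaon, Meles, Quercus, Rattus, Salamandra, Secale, Vespa

Tracing Lycaon: it sits inside (Meles,Lycaon).
Tracing Rattus: it sits inside (Rattus,Columba).
The smallest clade enclosing both is ((((Rattus,Columba),Formica),(Vespa,Secale,Cuon)),((Meles,Lycaon),(Quercus,(Salamandra,Helarctos)))); the answer is its 11 terminal taxa in alphabetical order.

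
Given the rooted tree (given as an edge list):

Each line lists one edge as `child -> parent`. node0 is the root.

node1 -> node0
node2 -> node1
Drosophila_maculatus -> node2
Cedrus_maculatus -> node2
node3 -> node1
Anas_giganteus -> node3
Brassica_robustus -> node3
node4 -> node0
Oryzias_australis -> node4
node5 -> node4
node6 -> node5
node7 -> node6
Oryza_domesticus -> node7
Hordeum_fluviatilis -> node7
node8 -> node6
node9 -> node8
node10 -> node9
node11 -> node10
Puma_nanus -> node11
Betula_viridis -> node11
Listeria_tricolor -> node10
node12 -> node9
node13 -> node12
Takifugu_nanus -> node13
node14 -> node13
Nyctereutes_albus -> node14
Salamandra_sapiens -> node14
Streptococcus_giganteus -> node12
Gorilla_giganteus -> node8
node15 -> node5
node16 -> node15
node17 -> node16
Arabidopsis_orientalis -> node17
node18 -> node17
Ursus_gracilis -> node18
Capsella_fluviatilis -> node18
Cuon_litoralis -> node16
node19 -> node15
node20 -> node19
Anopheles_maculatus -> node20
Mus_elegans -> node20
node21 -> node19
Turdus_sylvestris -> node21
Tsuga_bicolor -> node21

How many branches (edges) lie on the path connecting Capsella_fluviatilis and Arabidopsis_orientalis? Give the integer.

3

The MRCA of Capsella_fluviatilis and Arabidopsis_orientalis is the node subtending (Arabidopsis_orientalis,(Ursus_gracilis,Capsella_fluviatilis)).
From Capsella_fluviatilis up to that node: 2 branches. From Arabidopsis_orientalis up to the same node: 1 branch. Total: 2 + 1 = 3.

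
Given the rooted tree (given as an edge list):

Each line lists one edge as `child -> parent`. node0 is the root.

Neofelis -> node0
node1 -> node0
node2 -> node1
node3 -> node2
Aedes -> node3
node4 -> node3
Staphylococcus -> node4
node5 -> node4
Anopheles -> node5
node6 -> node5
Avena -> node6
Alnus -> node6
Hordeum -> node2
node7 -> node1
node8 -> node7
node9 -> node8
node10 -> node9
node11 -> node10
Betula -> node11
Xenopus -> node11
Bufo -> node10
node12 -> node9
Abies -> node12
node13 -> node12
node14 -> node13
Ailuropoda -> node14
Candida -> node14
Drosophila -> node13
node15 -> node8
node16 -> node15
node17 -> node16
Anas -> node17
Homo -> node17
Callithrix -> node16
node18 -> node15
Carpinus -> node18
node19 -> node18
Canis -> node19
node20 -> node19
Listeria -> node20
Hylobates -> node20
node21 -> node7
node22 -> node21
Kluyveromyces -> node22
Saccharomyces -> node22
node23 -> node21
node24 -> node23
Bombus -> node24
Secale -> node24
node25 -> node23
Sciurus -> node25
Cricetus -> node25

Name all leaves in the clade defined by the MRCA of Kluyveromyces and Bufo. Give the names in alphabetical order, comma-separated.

Tracing Kluyveromyces: it sits inside (Kluyveromyces,Saccharomyces).
Tracing Bufo: it sits inside ((Betula,Xenopus),Bufo).
The smallest clade enclosing both is (((((Betula,Xenopus),Bufo),(Abies,((Ailuropoda,Candida),Drosophila))),(((Anas,Homo),Callithrix),(Carpinus,(Canis,(Listeria,Hylobates))))),((Kluyveromyces,Saccharomyces),((Bombus,Secale),(Sciurus,Cricetus)))); the answer is its 20 terminal taxa in alphabetical order.

Abies, Ailuropoda, Anas, Betula, Bombus, Bufo, Callithrix, Candida, Canis, Carpinus, Cricetus, Drosophila, Homo, Hylobates, Kluyveromyces, Listeria, Saccharomyces, Sciurus, Secale, Xenopus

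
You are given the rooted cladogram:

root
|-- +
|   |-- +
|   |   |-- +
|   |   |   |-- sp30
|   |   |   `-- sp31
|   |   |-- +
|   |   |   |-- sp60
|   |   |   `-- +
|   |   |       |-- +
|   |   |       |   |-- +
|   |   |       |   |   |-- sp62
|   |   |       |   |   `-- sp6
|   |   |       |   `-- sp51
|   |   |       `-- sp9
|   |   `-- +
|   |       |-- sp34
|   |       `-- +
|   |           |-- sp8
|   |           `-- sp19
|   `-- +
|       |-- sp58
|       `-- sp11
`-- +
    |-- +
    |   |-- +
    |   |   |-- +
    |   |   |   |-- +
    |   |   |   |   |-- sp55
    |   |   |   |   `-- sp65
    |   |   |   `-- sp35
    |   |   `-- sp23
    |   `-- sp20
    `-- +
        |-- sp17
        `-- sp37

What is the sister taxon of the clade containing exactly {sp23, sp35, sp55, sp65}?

The clade containing exactly {sp23, sp35, sp55, sp65} attaches to the tree at the node subtending ((((sp55,sp65),sp35),sp23),sp20).
The other lineage descending from that same node — the sister group — is the single tip sp20.

sp20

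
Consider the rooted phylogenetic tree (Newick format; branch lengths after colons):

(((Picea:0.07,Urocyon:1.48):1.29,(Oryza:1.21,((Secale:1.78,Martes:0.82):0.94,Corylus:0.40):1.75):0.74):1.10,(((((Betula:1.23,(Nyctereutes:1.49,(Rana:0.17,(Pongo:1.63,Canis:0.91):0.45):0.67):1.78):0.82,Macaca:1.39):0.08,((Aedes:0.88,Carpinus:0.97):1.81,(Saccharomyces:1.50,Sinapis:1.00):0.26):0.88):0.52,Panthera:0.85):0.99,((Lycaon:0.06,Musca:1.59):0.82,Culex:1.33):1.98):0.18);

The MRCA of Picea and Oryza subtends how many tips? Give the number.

6

The MRCA of Picea and Oryza is the node subtending ((Picea,Urocyon),(Oryza,((Secale,Martes),Corylus))).
That clade contains 6 terminal taxa: Corylus, Martes, Oryza, Picea, Secale, Urocyon.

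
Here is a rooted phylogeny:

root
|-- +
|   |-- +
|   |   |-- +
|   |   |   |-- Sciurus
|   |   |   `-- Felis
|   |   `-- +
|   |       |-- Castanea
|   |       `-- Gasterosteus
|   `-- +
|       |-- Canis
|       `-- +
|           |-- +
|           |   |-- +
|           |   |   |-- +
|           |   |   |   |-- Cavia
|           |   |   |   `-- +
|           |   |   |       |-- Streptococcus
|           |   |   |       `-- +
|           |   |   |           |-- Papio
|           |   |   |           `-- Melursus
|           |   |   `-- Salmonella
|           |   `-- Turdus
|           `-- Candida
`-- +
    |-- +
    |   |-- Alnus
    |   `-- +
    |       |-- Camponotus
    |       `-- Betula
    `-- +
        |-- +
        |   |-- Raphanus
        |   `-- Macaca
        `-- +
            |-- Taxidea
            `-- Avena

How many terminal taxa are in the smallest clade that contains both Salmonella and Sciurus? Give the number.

The MRCA of Salmonella and Sciurus is the node subtending (((Sciurus,Felis),(Castanea,Gasterosteus)),(Canis,((((Cavia,(Streptococcus,(Papio,Melursus))),Salmonella),Turdus),Candida))).
That clade contains 12 terminal taxa: Candida, Canis, Castanea, Cavia, Felis, Gasterosteus, Melursus, Papio, Salmonella, Sciurus, Streptococcus, Turdus.

12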